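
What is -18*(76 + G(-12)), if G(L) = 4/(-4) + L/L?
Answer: -1368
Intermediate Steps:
G(L) = 0 (G(L) = 4*(-1/4) + 1 = -1 + 1 = 0)
-18*(76 + G(-12)) = -18*(76 + 0) = -18*76 = -1368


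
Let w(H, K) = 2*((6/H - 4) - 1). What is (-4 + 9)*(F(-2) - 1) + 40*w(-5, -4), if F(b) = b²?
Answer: -481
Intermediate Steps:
w(H, K) = -10 + 12/H (w(H, K) = 2*((-4 + 6/H) - 1) = 2*(-5 + 6/H) = -10 + 12/H)
(-4 + 9)*(F(-2) - 1) + 40*w(-5, -4) = (-4 + 9)*((-2)² - 1) + 40*(-10 + 12/(-5)) = 5*(4 - 1) + 40*(-10 + 12*(-⅕)) = 5*3 + 40*(-10 - 12/5) = 15 + 40*(-62/5) = 15 - 496 = -481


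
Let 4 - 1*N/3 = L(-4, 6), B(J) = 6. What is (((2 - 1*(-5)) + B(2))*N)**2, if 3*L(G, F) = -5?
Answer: 48841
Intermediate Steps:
L(G, F) = -5/3 (L(G, F) = (1/3)*(-5) = -5/3)
N = 17 (N = 12 - 3*(-5/3) = 12 + 5 = 17)
(((2 - 1*(-5)) + B(2))*N)**2 = (((2 - 1*(-5)) + 6)*17)**2 = (((2 + 5) + 6)*17)**2 = ((7 + 6)*17)**2 = (13*17)**2 = 221**2 = 48841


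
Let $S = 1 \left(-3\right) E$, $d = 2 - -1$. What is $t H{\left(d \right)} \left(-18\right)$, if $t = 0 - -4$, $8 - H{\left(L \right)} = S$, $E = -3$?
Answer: $72$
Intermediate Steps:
$d = 3$ ($d = 2 + 1 = 3$)
$S = 9$ ($S = 1 \left(-3\right) \left(-3\right) = \left(-3\right) \left(-3\right) = 9$)
$H{\left(L \right)} = -1$ ($H{\left(L \right)} = 8 - 9 = -1$)
$t = 4$ ($t = 0 + 4 = 4$)
$t H{\left(d \right)} \left(-18\right) = 4 \left(-1\right) \left(-18\right) = \left(-4\right) \left(-18\right) = 72$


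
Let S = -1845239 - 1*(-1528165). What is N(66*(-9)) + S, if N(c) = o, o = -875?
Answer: -317949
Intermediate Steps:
S = -317074 (S = -1845239 + 1528165 = -317074)
N(c) = -875
N(66*(-9)) + S = -875 - 317074 = -317949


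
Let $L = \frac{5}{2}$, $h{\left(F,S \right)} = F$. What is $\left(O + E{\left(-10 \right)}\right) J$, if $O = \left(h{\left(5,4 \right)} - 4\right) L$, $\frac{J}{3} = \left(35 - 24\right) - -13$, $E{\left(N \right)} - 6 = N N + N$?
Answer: $7092$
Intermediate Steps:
$E{\left(N \right)} = 6 + N + N^{2}$ ($E{\left(N \right)} = 6 + \left(N N + N\right) = 6 + \left(N^{2} + N\right) = 6 + \left(N + N^{2}\right) = 6 + N + N^{2}$)
$J = 72$ ($J = 3 \left(\left(35 - 24\right) - -13\right) = 3 \left(\left(35 - 24\right) + 13\right) = 3 \left(11 + 13\right) = 3 \cdot 24 = 72$)
$L = \frac{5}{2}$ ($L = 5 \cdot \frac{1}{2} = \frac{5}{2} \approx 2.5$)
$O = \frac{5}{2}$ ($O = \left(5 - 4\right) \frac{5}{2} = 1 \cdot \frac{5}{2} = \frac{5}{2} \approx 2.5$)
$\left(O + E{\left(-10 \right)}\right) J = \left(\frac{5}{2} + \left(6 - 10 + \left(-10\right)^{2}\right)\right) 72 = \left(\frac{5}{2} + \left(6 - 10 + 100\right)\right) 72 = \left(\frac{5}{2} + 96\right) 72 = \frac{197}{2} \cdot 72 = 7092$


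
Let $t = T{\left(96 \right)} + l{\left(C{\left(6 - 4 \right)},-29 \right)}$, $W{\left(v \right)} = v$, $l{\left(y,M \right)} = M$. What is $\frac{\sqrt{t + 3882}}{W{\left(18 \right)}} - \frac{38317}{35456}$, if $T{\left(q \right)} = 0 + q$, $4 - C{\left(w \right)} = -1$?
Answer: $- \frac{38317}{35456} + \frac{\sqrt{3949}}{18} \approx 2.4105$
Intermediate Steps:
$C{\left(w \right)} = 5$ ($C{\left(w \right)} = 4 - -1 = 4 + 1 = 5$)
$T{\left(q \right)} = q$
$t = 67$ ($t = 96 - 29 = 67$)
$\frac{\sqrt{t + 3882}}{W{\left(18 \right)}} - \frac{38317}{35456} = \frac{\sqrt{67 + 3882}}{18} - \frac{38317}{35456} = \sqrt{3949} \cdot \frac{1}{18} - \frac{38317}{35456} = \frac{\sqrt{3949}}{18} - \frac{38317}{35456} = - \frac{38317}{35456} + \frac{\sqrt{3949}}{18}$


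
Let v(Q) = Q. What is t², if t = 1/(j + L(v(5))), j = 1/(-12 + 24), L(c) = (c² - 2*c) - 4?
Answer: 144/17689 ≈ 0.0081407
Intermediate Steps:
L(c) = -4 + c² - 2*c
j = 1/12 ≈ 0.083333
t = 12/133 (t = 1/(1/12 + (-4 + 5² - 2*5)) = 1/(1/12 + (-4 + 25 - 10)) = 1/(1/12 + 11) = 1/(133/12) = 12/133 ≈ 0.090226)
t² = (12/133)² = 144/17689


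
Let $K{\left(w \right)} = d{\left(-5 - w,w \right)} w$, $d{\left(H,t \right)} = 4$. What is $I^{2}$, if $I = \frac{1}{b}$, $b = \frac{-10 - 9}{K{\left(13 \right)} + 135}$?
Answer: $\frac{34969}{361} \approx 96.867$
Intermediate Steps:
$K{\left(w \right)} = 4 w$
$b = - \frac{19}{187}$ ($b = \frac{-10 - 9}{4 \cdot 13 + 135} = - \frac{19}{52 + 135} = - \frac{19}{187} \approx -0.1016$)
$I = - \frac{187}{19}$ ($I = \frac{1}{- \frac{19}{187}} = - \frac{187}{19} \approx -9.8421$)
$I^{2} = \left(- \frac{187}{19}\right)^{2} = \frac{34969}{361}$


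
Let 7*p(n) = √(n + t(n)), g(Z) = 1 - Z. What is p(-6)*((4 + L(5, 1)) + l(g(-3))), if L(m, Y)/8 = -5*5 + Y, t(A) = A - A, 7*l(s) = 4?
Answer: -1312*I*√6/49 ≈ -65.586*I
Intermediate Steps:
l(s) = 4/7 (l(s) = (⅐)*4 = 4/7)
t(A) = 0
L(m, Y) = -200 + 8*Y (L(m, Y) = 8*(-5*5 + Y) = 8*(-25 + Y) = -200 + 8*Y)
p(n) = √n/7 (p(n) = √(n + 0)/7 = √n/7)
p(-6)*((4 + L(5, 1)) + l(g(-3))) = (√(-6)/7)*((4 + (-200 + 8*1)) + 4/7) = ((I*√6)/7)*((4 + (-200 + 8)) + 4/7) = (I*√6/7)*((4 - 192) + 4/7) = (I*√6/7)*(-188 + 4/7) = (I*√6/7)*(-1312/7) = -1312*I*√6/49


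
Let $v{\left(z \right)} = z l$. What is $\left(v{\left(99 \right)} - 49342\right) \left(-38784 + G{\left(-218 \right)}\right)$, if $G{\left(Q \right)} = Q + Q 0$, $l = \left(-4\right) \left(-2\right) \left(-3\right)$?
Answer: $2017105436$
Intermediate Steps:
$l = -24$ ($l = 8 \left(-3\right) = -24$)
$G{\left(Q \right)} = Q$ ($G{\left(Q \right)} = Q + 0 = Q$)
$v{\left(z \right)} = - 24 z$ ($v{\left(z \right)} = z \left(-24\right) = - 24 z$)
$\left(v{\left(99 \right)} - 49342\right) \left(-38784 + G{\left(-218 \right)}\right) = \left(\left(-24\right) 99 - 49342\right) \left(-38784 - 218\right) = \left(-2376 - 49342\right) \left(-39002\right) = \left(-51718\right) \left(-39002\right) = 2017105436$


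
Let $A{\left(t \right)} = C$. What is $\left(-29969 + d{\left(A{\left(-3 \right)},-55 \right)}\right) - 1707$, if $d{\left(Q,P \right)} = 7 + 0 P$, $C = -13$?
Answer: $-31669$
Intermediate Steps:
$A{\left(t \right)} = -13$
$d{\left(Q,P \right)} = 7$ ($d{\left(Q,P \right)} = 7 + 0 = 7$)
$\left(-29969 + d{\left(A{\left(-3 \right)},-55 \right)}\right) - 1707 = \left(-29969 + 7\right) - 1707 = -29962 - 1707 = -31669$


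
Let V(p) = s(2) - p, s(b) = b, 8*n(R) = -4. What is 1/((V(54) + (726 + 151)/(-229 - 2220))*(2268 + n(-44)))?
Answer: -4898/581500375 ≈ -8.4230e-6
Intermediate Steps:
n(R) = -½ (n(R) = (⅛)*(-4) = -½)
V(p) = 2 - p
1/((V(54) + (726 + 151)/(-229 - 2220))*(2268 + n(-44))) = 1/(((2 - 1*54) + (726 + 151)/(-229 - 2220))*(2268 - ½)) = 1/(((2 - 54) + 877/(-2449))*(4535/2)) = 1/((-52 + 877*(-1/2449))*(4535/2)) = 1/((-52 - 877/2449)*(4535/2)) = 1/(-128225/2449*4535/2) = 1/(-581500375/4898) = -4898/581500375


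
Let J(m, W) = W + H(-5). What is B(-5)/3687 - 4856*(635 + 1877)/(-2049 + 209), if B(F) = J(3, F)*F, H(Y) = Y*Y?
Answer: 2810927804/424005 ≈ 6629.5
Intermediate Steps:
H(Y) = Y²
J(m, W) = 25 + W (J(m, W) = W + (-5)² = W + 25 = 25 + W)
B(F) = F*(25 + F) (B(F) = (25 + F)*F = F*(25 + F))
B(-5)/3687 - 4856*(635 + 1877)/(-2049 + 209) = -5*(25 - 5)/3687 - 4856*(635 + 1877)/(-2049 + 209) = -5*20*(1/3687) - 4856/((-1840/2512)) = -100*1/3687 - 4856/((-1840*1/2512)) = -100/3687 - 4856/(-115/157) = -100/3687 - 4856*(-157/115) = -100/3687 + 762392/115 = 2810927804/424005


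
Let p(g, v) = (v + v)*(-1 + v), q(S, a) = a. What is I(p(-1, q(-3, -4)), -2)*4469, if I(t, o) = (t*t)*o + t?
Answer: -14122040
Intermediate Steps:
p(g, v) = 2*v*(-1 + v) (p(g, v) = (2*v)*(-1 + v) = 2*v*(-1 + v))
I(t, o) = t + o*t**2 (I(t, o) = t**2*o + t = o*t**2 + t = t + o*t**2)
I(p(-1, q(-3, -4)), -2)*4469 = ((2*(-4)*(-1 - 4))*(1 - 4*(-4)*(-1 - 4)))*4469 = ((2*(-4)*(-5))*(1 - 4*(-4)*(-5)))*4469 = (40*(1 - 2*40))*4469 = (40*(1 - 80))*4469 = (40*(-79))*4469 = -3160*4469 = -14122040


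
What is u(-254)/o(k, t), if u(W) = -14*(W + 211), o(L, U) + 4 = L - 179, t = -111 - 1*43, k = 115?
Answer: -301/34 ≈ -8.8529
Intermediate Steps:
t = -154 (t = -111 - 43 = -154)
o(L, U) = -183 + L (o(L, U) = -4 + (L - 179) = -4 + (-179 + L) = -183 + L)
u(W) = -2954 - 14*W (u(W) = -14*(211 + W) = -2954 - 14*W)
u(-254)/o(k, t) = (-2954 - 14*(-254))/(-183 + 115) = (-2954 + 3556)/(-68) = 602*(-1/68) = -301/34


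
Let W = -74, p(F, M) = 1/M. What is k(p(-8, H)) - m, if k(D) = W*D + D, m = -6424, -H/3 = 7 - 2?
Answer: 96433/15 ≈ 6428.9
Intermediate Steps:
H = -15 (H = -3*(7 - 2) = -3*5 = -15)
k(D) = -73*D (k(D) = -74*D + D = -73*D)
k(p(-8, H)) - m = -73/(-15) - 1*(-6424) = -73*(-1/15) + 6424 = 73/15 + 6424 = 96433/15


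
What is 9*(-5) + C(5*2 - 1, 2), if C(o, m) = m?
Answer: -43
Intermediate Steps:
9*(-5) + C(5*2 - 1, 2) = 9*(-5) + 2 = -45 + 2 = -43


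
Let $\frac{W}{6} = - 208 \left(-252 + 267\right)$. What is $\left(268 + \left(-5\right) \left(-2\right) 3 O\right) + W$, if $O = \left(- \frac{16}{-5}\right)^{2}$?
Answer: $- \frac{90724}{5} \approx -18145.0$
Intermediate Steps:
$O = \frac{256}{25}$ ($O = \left(\left(-16\right) \left(- \frac{1}{5}\right)\right)^{2} = \left(\frac{16}{5}\right)^{2} = \frac{256}{25} \approx 10.24$)
$W = -18720$ ($W = 6 \left(- 208 \left(-252 + 267\right)\right) = 6 \left(- 208 \cdot 15\right) = 6 \left(\left(-1\right) 3120\right) = 6 \left(-3120\right) = -18720$)
$\left(268 + \left(-5\right) \left(-2\right) 3 O\right) + W = \left(268 + \left(-5\right) \left(-2\right) 3 \cdot \frac{256}{25}\right) - 18720 = \left(268 + 10 \cdot 3 \cdot \frac{256}{25}\right) - 18720 = \left(268 + 30 \cdot \frac{256}{25}\right) - 18720 = \left(268 + \frac{1536}{5}\right) - 18720 = \frac{2876}{5} - 18720 = - \frac{90724}{5}$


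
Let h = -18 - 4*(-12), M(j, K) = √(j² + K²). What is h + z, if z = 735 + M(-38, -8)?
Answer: 765 + 2*√377 ≈ 803.83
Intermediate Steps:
M(j, K) = √(K² + j²)
z = 735 + 2*√377 (z = 735 + √((-8)² + (-38)²) = 735 + √(64 + 1444) = 735 + √1508 = 735 + 2*√377 ≈ 773.83)
h = 30 (h = -18 + 48 = 30)
h + z = 30 + (735 + 2*√377) = 765 + 2*√377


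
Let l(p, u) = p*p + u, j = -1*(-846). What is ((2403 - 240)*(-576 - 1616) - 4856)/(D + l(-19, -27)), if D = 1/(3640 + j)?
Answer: -21291237872/1498325 ≈ -14210.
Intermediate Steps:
j = 846
l(p, u) = u + p² (l(p, u) = p² + u = u + p²)
D = 1/4486 (D = 1/(3640 + 846) = 1/4486 ≈ 0.00022292)
((2403 - 240)*(-576 - 1616) - 4856)/(D + l(-19, -27)) = ((2403 - 240)*(-576 - 1616) - 4856)/(1/4486 + (-27 + (-19)²)) = (2163*(-2192) - 4856)/(1/4486 + (-27 + 361)) = (-4741296 - 4856)/(1/4486 + 334) = -4746152/1498325/4486 = -4746152*4486/1498325 = -21291237872/1498325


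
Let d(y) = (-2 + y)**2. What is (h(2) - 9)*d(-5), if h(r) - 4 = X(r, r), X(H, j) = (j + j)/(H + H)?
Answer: -196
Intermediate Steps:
X(H, j) = j/H (X(H, j) = (2*j)/((2*H)) = (2*j)*(1/(2*H)) = j/H)
h(r) = 5 (h(r) = 4 + r/r = 4 + 1 = 5)
(h(2) - 9)*d(-5) = (5 - 9)*(-2 - 5)**2 = -4*(-7)**2 = -4*49 = -196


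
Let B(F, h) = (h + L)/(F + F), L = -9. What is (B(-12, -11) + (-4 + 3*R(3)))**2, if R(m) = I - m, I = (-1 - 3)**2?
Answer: 46225/36 ≈ 1284.0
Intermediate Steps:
I = 16 (I = (-4)**2 = 16)
R(m) = 16 - m
B(F, h) = (-9 + h)/(2*F) (B(F, h) = (h - 9)/(F + F) = (-9 + h)/((2*F)) = (-9 + h)*(1/(2*F)) = (-9 + h)/(2*F))
(B(-12, -11) + (-4 + 3*R(3)))**2 = ((1/2)*(-9 - 11)/(-12) + (-4 + 3*(16 - 1*3)))**2 = ((1/2)*(-1/12)*(-20) + (-4 + 3*(16 - 3)))**2 = (5/6 + (-4 + 3*13))**2 = (5/6 + (-4 + 39))**2 = (5/6 + 35)**2 = (215/6)**2 = 46225/36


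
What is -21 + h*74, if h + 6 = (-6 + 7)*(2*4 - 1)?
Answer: 53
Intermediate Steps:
h = 1 (h = -6 + (-6 + 7)*(2*4 - 1) = -6 + 1*(8 - 1) = -6 + 1*7 = -6 + 7 = 1)
-21 + h*74 = -21 + 1*74 = -21 + 74 = 53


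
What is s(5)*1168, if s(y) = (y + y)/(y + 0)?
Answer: 2336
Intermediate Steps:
s(y) = 2 (s(y) = (2*y)/y = 2)
s(5)*1168 = 2*1168 = 2336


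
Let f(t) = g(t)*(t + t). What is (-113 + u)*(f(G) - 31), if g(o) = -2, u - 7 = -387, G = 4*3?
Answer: 38947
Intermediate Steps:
G = 12
u = -380 (u = 7 - 387 = -380)
f(t) = -4*t (f(t) = -2*(t + t) = -4*t)
(-113 + u)*(f(G) - 31) = (-113 - 380)*(-4*12 - 31) = -493*(-48 - 31) = -493*(-79) = 38947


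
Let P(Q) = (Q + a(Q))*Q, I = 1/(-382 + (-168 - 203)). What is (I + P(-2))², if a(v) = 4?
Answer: 9078169/567009 ≈ 16.011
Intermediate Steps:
I = -1/753 (I = 1/(-382 - 371) = 1/(-753) = -1/753 ≈ -0.0013280)
P(Q) = Q*(4 + Q) (P(Q) = (Q + 4)*Q = (4 + Q)*Q = Q*(4 + Q))
(I + P(-2))² = (-1/753 - 2*(4 - 2))² = (-1/753 - 2*2)² = (-1/753 - 4)² = (-3013/753)² = 9078169/567009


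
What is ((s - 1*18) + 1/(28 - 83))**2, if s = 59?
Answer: 5080516/3025 ≈ 1679.5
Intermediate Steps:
((s - 1*18) + 1/(28 - 83))**2 = ((59 - 1*18) + 1/(28 - 83))**2 = ((59 - 18) + 1/(-55))**2 = (41 - 1/55)**2 = (2254/55)**2 = 5080516/3025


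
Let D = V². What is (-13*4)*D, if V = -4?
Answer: -832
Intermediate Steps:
D = 16 (D = (-4)² = 16)
(-13*4)*D = -13*4*16 = -52*16 = -832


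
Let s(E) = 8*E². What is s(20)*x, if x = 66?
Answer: 211200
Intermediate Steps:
s(20)*x = (8*20²)*66 = (8*400)*66 = 3200*66 = 211200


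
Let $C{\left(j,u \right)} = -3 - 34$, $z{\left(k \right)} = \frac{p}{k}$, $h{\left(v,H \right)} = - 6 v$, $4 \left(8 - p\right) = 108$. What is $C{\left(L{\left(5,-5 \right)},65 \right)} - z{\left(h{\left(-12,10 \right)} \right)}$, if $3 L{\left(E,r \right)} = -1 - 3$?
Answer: $- \frac{2645}{72} \approx -36.736$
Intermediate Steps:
$L{\left(E,r \right)} = - \frac{4}{3}$ ($L{\left(E,r \right)} = \frac{-1 - 3}{3} = \frac{1}{3} \left(-4\right) = - \frac{4}{3}$)
$p = -19$ ($p = 8 - 27 = -19$)
$z{\left(k \right)} = - \frac{19}{k}$
$C{\left(j,u \right)} = -37$
$C{\left(L{\left(5,-5 \right)},65 \right)} - z{\left(h{\left(-12,10 \right)} \right)} = -37 - - \frac{19}{\left(-6\right) \left(-12\right)} = -37 - - \frac{19}{72} = -37 + \frac{19}{72} = - \frac{2645}{72}$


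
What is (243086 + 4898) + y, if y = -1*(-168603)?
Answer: 416587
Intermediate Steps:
y = 168603
(243086 + 4898) + y = (243086 + 4898) + 168603 = 247984 + 168603 = 416587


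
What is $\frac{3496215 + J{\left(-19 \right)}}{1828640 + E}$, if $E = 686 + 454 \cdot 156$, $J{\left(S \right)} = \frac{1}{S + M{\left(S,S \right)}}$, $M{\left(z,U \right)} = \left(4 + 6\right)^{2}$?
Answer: $\frac{141596708}{76956075} \approx 1.84$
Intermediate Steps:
$M{\left(z,U \right)} = 100$ ($M{\left(z,U \right)} = 10^{2} = 100$)
$J{\left(S \right)} = \frac{1}{100 + S}$ ($J{\left(S \right)} = \frac{1}{S + 100} = \frac{1}{100 + S}$)
$E = 71510$ ($E = 686 + 70824 = 71510$)
$\frac{3496215 + J{\left(-19 \right)}}{1828640 + E} = \frac{3496215 + \frac{1}{100 - 19}}{1828640 + 71510} = \frac{3496215 + \frac{1}{81}}{1900150} = \left(3496215 + \frac{1}{81}\right) \frac{1}{1900150} = \frac{283193416}{81} \cdot \frac{1}{1900150} = \frac{141596708}{76956075}$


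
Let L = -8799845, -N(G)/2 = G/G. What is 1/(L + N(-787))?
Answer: -1/8799847 ≈ -1.1364e-7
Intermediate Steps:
N(G) = -2 (N(G) = -2*G/G = -2*1 = -2)
1/(L + N(-787)) = 1/(-8799845 - 2) = 1/(-8799847) = -1/8799847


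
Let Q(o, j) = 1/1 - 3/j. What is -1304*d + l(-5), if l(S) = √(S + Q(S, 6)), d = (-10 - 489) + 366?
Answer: 173432 + 3*I*√2/2 ≈ 1.7343e+5 + 2.1213*I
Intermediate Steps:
d = -133 (d = -499 + 366 = -133)
Q(o, j) = 1 - 3/j (Q(o, j) = 1*1 - 3/j = 1 - 3/j)
l(S) = √(½ + S) (l(S) = √(S + (-3 + 6)/6) = √(S + (⅙)*3) = √(S + ½) = √(½ + S))
-1304*d + l(-5) = -1304*(-133) + √(2 + 4*(-5))/2 = 173432 + √(2 - 20)/2 = 173432 + √(-18)/2 = 173432 + (3*I*√2)/2 = 173432 + 3*I*√2/2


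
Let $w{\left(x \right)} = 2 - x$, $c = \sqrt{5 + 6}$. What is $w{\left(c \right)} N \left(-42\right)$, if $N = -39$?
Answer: $3276 - 1638 \sqrt{11} \approx -2156.6$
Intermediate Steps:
$c = \sqrt{11} \approx 3.3166$
$w{\left(c \right)} N \left(-42\right) = \left(2 - \sqrt{11}\right) \left(-39\right) \left(-42\right) = \left(-78 + 39 \sqrt{11}\right) \left(-42\right) = 3276 - 1638 \sqrt{11}$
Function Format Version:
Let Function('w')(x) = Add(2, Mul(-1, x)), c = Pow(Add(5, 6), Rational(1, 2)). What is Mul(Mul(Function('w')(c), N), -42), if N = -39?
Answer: Add(3276, Mul(-1638, Pow(11, Rational(1, 2)))) ≈ -2156.6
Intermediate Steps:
c = Pow(11, Rational(1, 2)) ≈ 3.3166
Mul(Mul(Function('w')(c), N), -42) = Mul(Mul(Add(2, Mul(-1, Pow(11, Rational(1, 2)))), -39), -42) = Mul(Add(-78, Mul(39, Pow(11, Rational(1, 2)))), -42) = Add(3276, Mul(-1638, Pow(11, Rational(1, 2))))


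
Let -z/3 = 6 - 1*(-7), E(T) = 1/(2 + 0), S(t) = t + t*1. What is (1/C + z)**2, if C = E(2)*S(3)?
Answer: 13456/9 ≈ 1495.1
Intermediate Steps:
S(t) = 2*t (S(t) = t + t = 2*t)
E(T) = 1/2
C = 3 (C = (2*3)/2 = (1/2)*6 = 3)
z = -39 (z = -3*(6 - 1*(-7)) = -3*(6 + 7) = -3*13 = -39)
(1/C + z)**2 = (1/3 - 39)**2 = (-116/3)**2 = 13456/9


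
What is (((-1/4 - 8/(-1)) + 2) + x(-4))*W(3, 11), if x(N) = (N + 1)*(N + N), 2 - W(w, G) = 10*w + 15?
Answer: -5805/4 ≈ -1451.3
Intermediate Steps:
W(w, G) = -13 - 10*w (W(w, G) = 2 - (10*w + 15) = 2 - (15 + 10*w) = 2 + (-15 - 10*w) = -13 - 10*w)
x(N) = 2*N*(1 + N) (x(N) = (1 + N)*(2*N) = 2*N*(1 + N))
(((-1/4 - 8/(-1)) + 2) + x(-4))*W(3, 11) = (((-1/4 - 8/(-1)) + 2) + 2*(-4)*(1 - 4))*(-13 - 10*3) = (((-1*1/4 - 8*(-1)) + 2) + 2*(-4)*(-3))*(-13 - 30) = (((-1/4 + 8) + 2) + 24)*(-43) = ((31/4 + 2) + 24)*(-43) = (39/4 + 24)*(-43) = (135/4)*(-43) = -5805/4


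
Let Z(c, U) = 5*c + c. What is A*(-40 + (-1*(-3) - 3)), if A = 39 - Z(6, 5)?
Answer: -120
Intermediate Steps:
Z(c, U) = 6*c
A = 3 (A = 39 - 6*6 = 39 - 1*36 = 39 - 36 = 3)
A*(-40 + (-1*(-3) - 3)) = 3*(-40 + (-1*(-3) - 3)) = 3*(-40 + (3 - 3)) = 3*(-40 + 0) = 3*(-40) = -120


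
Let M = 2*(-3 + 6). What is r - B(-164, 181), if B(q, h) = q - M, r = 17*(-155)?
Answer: -2465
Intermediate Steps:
r = -2635
M = 6 (M = 2*3 = 6)
B(q, h) = -6 + q (B(q, h) = q - 1*6 = q - 6 = -6 + q)
r - B(-164, 181) = -2635 - (-6 - 164) = -2635 - 1*(-170) = -2635 + 170 = -2465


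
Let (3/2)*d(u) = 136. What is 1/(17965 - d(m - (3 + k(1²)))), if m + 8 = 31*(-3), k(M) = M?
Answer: 3/53623 ≈ 5.5946e-5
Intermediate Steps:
m = -101 (m = -8 + 31*(-3) = -8 - 93 = -101)
d(u) = 272/3 (d(u) = (⅔)*136 = 272/3)
1/(17965 - d(m - (3 + k(1²)))) = 1/(17965 - 1*272/3) = 1/(17965 - 272/3) = 1/(53623/3) = 3/53623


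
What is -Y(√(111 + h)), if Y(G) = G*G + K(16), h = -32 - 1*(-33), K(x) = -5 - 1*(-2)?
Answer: -109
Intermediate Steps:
K(x) = -3 (K(x) = -5 + 2 = -3)
h = 1 (h = -32 + 33 = 1)
Y(G) = -3 + G² (Y(G) = G*G - 3 = G² - 3 = -3 + G²)
-Y(√(111 + h)) = -(-3 + (√(111 + 1))²) = -(-3 + (√112)²) = -(-3 + (4*√7)²) = -(-3 + 112) = -1*109 = -109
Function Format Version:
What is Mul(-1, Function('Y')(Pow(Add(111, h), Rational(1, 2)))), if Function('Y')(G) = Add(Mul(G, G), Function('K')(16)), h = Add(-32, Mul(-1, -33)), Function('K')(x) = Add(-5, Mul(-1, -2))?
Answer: -109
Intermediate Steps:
Function('K')(x) = -3 (Function('K')(x) = Add(-5, 2) = -3)
h = 1 (h = Add(-32, 33) = 1)
Function('Y')(G) = Add(-3, Pow(G, 2)) (Function('Y')(G) = Add(Mul(G, G), -3) = Add(Pow(G, 2), -3) = Add(-3, Pow(G, 2)))
Mul(-1, Function('Y')(Pow(Add(111, h), Rational(1, 2)))) = Mul(-1, Add(-3, Pow(Pow(Add(111, 1), Rational(1, 2)), 2))) = Mul(-1, Add(-3, Pow(Pow(112, Rational(1, 2)), 2))) = Mul(-1, Add(-3, Pow(Mul(4, Pow(7, Rational(1, 2))), 2))) = Mul(-1, Add(-3, 112)) = Mul(-1, 109) = -109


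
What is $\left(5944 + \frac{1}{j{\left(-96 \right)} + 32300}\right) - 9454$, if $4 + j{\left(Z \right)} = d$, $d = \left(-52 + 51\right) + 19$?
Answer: $- \frac{113422139}{32314} \approx -3510.0$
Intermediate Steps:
$d = 18$ ($d = -1 + 19 = 18$)
$j{\left(Z \right)} = 14$ ($j{\left(Z \right)} = -4 + 18 = 14$)
$\left(5944 + \frac{1}{j{\left(-96 \right)} + 32300}\right) - 9454 = \left(5944 + \frac{1}{14 + 32300}\right) - 9454 = \left(5944 + \frac{1}{32314}\right) - 9454 = \frac{192074417}{32314} - 9454 = - \frac{113422139}{32314}$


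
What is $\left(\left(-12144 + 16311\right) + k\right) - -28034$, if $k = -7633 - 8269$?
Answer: $16299$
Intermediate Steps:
$k = -15902$ ($k = -7633 - 8269 = -15902$)
$\left(\left(-12144 + 16311\right) + k\right) - -28034 = \left(\left(-12144 + 16311\right) - 15902\right) - -28034 = \left(4167 - 15902\right) + 28034 = -11735 + 28034 = 16299$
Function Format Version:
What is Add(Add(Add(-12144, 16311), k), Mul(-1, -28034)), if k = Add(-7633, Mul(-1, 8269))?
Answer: 16299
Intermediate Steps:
k = -15902 (k = Add(-7633, -8269) = -15902)
Add(Add(Add(-12144, 16311), k), Mul(-1, -28034)) = Add(Add(Add(-12144, 16311), -15902), Mul(-1, -28034)) = Add(Add(4167, -15902), 28034) = Add(-11735, 28034) = 16299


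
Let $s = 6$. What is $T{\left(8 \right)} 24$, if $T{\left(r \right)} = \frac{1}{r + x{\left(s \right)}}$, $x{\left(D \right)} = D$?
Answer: $\frac{12}{7} \approx 1.7143$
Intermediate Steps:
$T{\left(r \right)} = \frac{1}{6 + r}$ ($T{\left(r \right)} = \frac{1}{r + 6} = \frac{1}{6 + r}$)
$T{\left(8 \right)} 24 = \frac{1}{6 + 8} \cdot 24 = \frac{1}{14} \cdot 24 = \frac{12}{7}$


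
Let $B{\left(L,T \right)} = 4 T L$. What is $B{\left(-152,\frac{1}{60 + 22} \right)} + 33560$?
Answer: $\frac{1375656}{41} \approx 33553.0$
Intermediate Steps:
$B{\left(L,T \right)} = 4 L T$
$B{\left(-152,\frac{1}{60 + 22} \right)} + 33560 = 4 \left(-152\right) \frac{1}{60 + 22} + 33560 = 4 \left(-152\right) \frac{1}{82} + 33560 = - \frac{304}{41} + 33560 = \frac{1375656}{41}$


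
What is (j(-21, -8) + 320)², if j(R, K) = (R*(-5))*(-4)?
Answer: 10000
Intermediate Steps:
j(R, K) = 20*R (j(R, K) = -5*R*(-4) = 20*R)
(j(-21, -8) + 320)² = (20*(-21) + 320)² = (-420 + 320)² = (-100)² = 10000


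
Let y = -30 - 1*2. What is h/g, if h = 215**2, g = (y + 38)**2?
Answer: 46225/36 ≈ 1284.0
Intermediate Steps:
y = -32 (y = -30 - 2 = -32)
g = 36 (g = (-32 + 38)**2 = 6**2 = 36)
h = 46225
h/g = 46225/36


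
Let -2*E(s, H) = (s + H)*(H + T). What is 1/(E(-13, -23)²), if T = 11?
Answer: 1/46656 ≈ 2.1433e-5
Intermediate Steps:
E(s, H) = -(11 + H)*(H + s)/2 (E(s, H) = -(s + H)*(H + 11)/2 = -(H + s)*(11 + H)/2 = -(11 + H)*(H + s)/2)
1/(E(-13, -23)²) = 1/((-11/2*(-23) - 11/2*(-13) - ½*(-23)² - ½*(-23)*(-13))²) = 1/((253/2 + 143/2 - ½*529 - 299/2)²) = 1/((253/2 + 143/2 - 529/2 - 299/2)²) = 1/((-216)²) = 1/46656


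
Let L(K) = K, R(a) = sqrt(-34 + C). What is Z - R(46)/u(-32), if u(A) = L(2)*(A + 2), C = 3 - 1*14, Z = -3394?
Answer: -3394 + I*sqrt(5)/20 ≈ -3394.0 + 0.1118*I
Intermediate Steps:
C = -11 (C = 3 - 14 = -11)
R(a) = 3*I*sqrt(5) (R(a) = sqrt(-34 - 11) = sqrt(-45) = 3*I*sqrt(5))
u(A) = 4 + 2*A (u(A) = 2*(A + 2) = 2*(2 + A) = 4 + 2*A)
Z - R(46)/u(-32) = -3394 - 3*I*sqrt(5)/(4 + 2*(-32)) = -3394 - 3*I*sqrt(5)/(4 - 64) = -3394 - 3*I*sqrt(5)/(-60) = -3394 - 3*I*sqrt(5)*(-1)/60 = -3394 - (-1)*I*sqrt(5)/20 = -3394 + I*sqrt(5)/20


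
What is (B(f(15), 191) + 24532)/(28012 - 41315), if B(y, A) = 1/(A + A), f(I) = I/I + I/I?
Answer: -9371225/5081746 ≈ -1.8441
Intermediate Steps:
f(I) = 2 (f(I) = 1 + 1 = 2)
B(y, A) = 1/(2*A)
(B(f(15), 191) + 24532)/(28012 - 41315) = ((1/2)/191 + 24532)/(28012 - 41315) = ((1/2)*(1/191) + 24532)/(-13303) = (1/382 + 24532)*(-1/13303) = (9371225/382)*(-1/13303) = -9371225/5081746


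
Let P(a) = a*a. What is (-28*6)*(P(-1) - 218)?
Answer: 36456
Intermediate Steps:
P(a) = a²
(-28*6)*(P(-1) - 218) = (-28*6)*((-1)² - 218) = -168*(1 - 218) = -168*(-217) = 36456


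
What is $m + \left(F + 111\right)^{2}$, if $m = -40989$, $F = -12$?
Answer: $-31188$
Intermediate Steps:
$m + \left(F + 111\right)^{2} = -40989 + \left(-12 + 111\right)^{2} = -40989 + 99^{2} = -40989 + 9801 = -31188$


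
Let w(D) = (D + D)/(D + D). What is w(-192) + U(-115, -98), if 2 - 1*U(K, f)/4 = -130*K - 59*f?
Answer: -82919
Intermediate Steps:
U(K, f) = 8 + 236*f + 520*K (U(K, f) = 8 - 4*(-130*K - 59*f) = 8 + (236*f + 520*K) = 8 + 236*f + 520*K)
w(D) = 1 (w(D) = (2*D)/((2*D)) = (2*D)*(1/(2*D)) = 1)
w(-192) + U(-115, -98) = 1 + (8 + 236*(-98) + 520*(-115)) = 1 + (8 - 23128 - 59800) = 1 - 82920 = -82919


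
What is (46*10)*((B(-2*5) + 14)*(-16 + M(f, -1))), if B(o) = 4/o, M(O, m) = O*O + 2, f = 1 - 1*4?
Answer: -31280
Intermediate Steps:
f = -3 (f = 1 - 4 = -3)
M(O, m) = 2 + O² (M(O, m) = O² + 2 = 2 + O²)
(46*10)*((B(-2*5) + 14)*(-16 + M(f, -1))) = (46*10)*((4/((-2*5)) + 14)*(-16 + (2 + (-3)²))) = 460*((4/(-10) + 14)*(-16 + (2 + 9))) = 460*((4*(-⅒) + 14)*(-16 + 11)) = 460*((-⅖ + 14)*(-5)) = 460*((68/5)*(-5)) = 460*(-68) = -31280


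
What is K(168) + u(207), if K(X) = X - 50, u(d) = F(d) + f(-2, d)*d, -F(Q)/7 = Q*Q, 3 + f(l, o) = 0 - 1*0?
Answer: -300446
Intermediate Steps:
f(l, o) = -3 (f(l, o) = -3 + (0 - 1*0) = -3 + (0 + 0) = -3 + 0 = -3)
F(Q) = -7*Q² (F(Q) = -7*Q*Q = -7*Q²)
u(d) = -7*d² - 3*d
K(X) = -50 + X
K(168) + u(207) = (-50 + 168) + 207*(-3 - 7*207) = 118 + 207*(-3 - 1449) = 118 + 207*(-1452) = 118 - 300564 = -300446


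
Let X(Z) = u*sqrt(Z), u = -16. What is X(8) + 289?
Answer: 289 - 32*sqrt(2) ≈ 243.75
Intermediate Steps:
X(Z) = -16*sqrt(Z)
X(8) + 289 = -32*sqrt(2) + 289 = 289 - 32*sqrt(2)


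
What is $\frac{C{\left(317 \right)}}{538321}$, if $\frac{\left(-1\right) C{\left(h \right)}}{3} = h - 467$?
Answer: $\frac{450}{538321} \approx 0.00083593$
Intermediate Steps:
$C{\left(h \right)} = 1401 - 3 h$ ($C{\left(h \right)} = - 3 \left(h - 467\right) = - 3 \left(-467 + h\right) = 1401 - 3 h$)
$\frac{C{\left(317 \right)}}{538321} = \frac{1401 - 951}{538321} = \left(1401 - 951\right) \frac{1}{538321} = 450 \cdot \frac{1}{538321} = \frac{450}{538321}$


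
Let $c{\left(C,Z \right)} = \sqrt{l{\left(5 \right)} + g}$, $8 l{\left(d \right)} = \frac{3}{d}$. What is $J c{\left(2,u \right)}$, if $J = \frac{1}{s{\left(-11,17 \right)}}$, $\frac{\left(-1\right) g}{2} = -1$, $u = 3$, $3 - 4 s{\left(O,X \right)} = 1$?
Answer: $\frac{\sqrt{830}}{10} \approx 2.881$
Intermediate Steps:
$l{\left(d \right)} = \frac{3}{8 d}$ ($l{\left(d \right)} = \frac{3 \frac{1}{d}}{8} = \frac{3}{8 d}$)
$s{\left(O,X \right)} = \frac{1}{2}$ ($s{\left(O,X \right)} = \frac{3}{4} - \frac{1}{4} = \frac{1}{2}$)
$g = 2$ ($g = \left(-2\right) \left(-1\right) = 2$)
$J = 2$ ($J = \frac{1}{\frac{1}{2}} = 2$)
$c{\left(C,Z \right)} = \frac{\sqrt{830}}{20}$ ($c{\left(C,Z \right)} = \sqrt{\frac{3}{8 \cdot 5} + 2} = \sqrt{\frac{3}{8} \cdot \frac{1}{5} + 2} = \sqrt{\frac{3}{40} + 2} = \sqrt{\frac{83}{40}} = \frac{\sqrt{830}}{20}$)
$J c{\left(2,u \right)} = 2 \frac{\sqrt{830}}{20} = \frac{\sqrt{830}}{10}$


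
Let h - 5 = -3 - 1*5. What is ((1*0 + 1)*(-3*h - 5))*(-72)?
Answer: -288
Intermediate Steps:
h = -3 (h = 5 + (-3 - 1*5) = 5 + (-3 - 5) = 5 - 8 = -3)
((1*0 + 1)*(-3*h - 5))*(-72) = ((1*0 + 1)*(-3*(-3) - 5))*(-72) = ((0 + 1)*(9 - 5))*(-72) = (1*4)*(-72) = 4*(-72) = -288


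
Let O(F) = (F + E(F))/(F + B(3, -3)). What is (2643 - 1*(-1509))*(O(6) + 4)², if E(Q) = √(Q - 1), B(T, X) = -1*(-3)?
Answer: 2448296/27 + 38752*√5/9 ≈ 1.0031e+5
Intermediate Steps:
B(T, X) = 3
E(Q) = √(-1 + Q)
O(F) = (F + √(-1 + F))/(3 + F) (O(F) = (F + √(-1 + F))/(F + 3) = (F + √(-1 + F))/(3 + F))
(2643 - 1*(-1509))*(O(6) + 4)² = (2643 - 1*(-1509))*((6 + √(-1 + 6))/(3 + 6) + 4)² = (2643 + 1509)*((6 + √5)/9 + 4)² = 4152*((6 + √5)/9 + 4)² = 4152*((⅔ + √5/9) + 4)² = 4152*(14/3 + √5/9)²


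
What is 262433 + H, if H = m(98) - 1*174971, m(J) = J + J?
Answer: 87658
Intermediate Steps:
m(J) = 2*J
H = -174775 (H = 2*98 - 1*174971 = 196 - 174971 = -174775)
262433 + H = 262433 - 174775 = 87658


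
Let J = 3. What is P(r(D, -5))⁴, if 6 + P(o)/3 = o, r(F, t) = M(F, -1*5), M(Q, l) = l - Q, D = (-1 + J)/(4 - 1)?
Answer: 1500625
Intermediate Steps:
D = ⅔ (D = (-1 + 3)/(4 - 1) = 2/3 = 2*(⅓) = ⅔ ≈ 0.66667)
r(F, t) = -5 - F (r(F, t) = -1*5 - F = -5 - F)
P(o) = -18 + 3*o
P(r(D, -5))⁴ = (-18 + 3*(-5 - 1*⅔))⁴ = (-18 + 3*(-5 - ⅔))⁴ = (-18 + 3*(-17/3))⁴ = (-18 - 17)⁴ = (-35)⁴ = 1500625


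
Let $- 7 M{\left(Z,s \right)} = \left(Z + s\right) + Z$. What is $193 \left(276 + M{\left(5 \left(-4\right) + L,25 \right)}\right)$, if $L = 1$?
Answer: $\frac{375385}{7} \approx 53626.0$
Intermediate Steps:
$M{\left(Z,s \right)} = - \frac{2 Z}{7} - \frac{s}{7}$ ($M{\left(Z,s \right)} = - \frac{\left(Z + s\right) + Z}{7} = - \frac{s + 2 Z}{7} = - \frac{2 Z}{7} - \frac{s}{7}$)
$193 \left(276 + M{\left(5 \left(-4\right) + L,25 \right)}\right) = 193 \left(276 - \left(\frac{25}{7} + \frac{2 \left(5 \left(-4\right) + 1\right)}{7}\right)\right) = 193 \left(276 - \left(\frac{25}{7} + \frac{2 \left(-20 + 1\right)}{7}\right)\right) = 193 \left(276 - - \frac{13}{7}\right) = 193 \left(276 + \left(\frac{38}{7} - \frac{25}{7}\right)\right) = 193 \left(276 + \frac{13}{7}\right) = 193 \cdot \frac{1945}{7} = \frac{375385}{7}$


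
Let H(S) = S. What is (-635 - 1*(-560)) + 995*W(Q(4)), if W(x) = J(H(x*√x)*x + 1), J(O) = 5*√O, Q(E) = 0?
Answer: 4900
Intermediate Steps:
W(x) = 5*√(1 + x^(5/2)) (W(x) = 5*√((x*√x)*x + 1) = 5*√(x^(3/2)*x + 1) = 5*√(x^(5/2) + 1) = 5*√(1 + x^(5/2)))
(-635 - 1*(-560)) + 995*W(Q(4)) = (-635 - 1*(-560)) + 995*(5*√(1 + 0^(5/2))) = (-635 + 560) + 995*(5*√(1 + 0)) = -75 + 995*(5*√1) = -75 + 995*(5*1) = -75 + 995*5 = -75 + 4975 = 4900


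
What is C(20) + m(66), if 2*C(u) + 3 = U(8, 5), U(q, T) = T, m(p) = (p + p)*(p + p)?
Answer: 17425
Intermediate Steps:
m(p) = 4*p² (m(p) = (2*p)*(2*p) = 4*p²)
C(u) = 1 (C(u) = -3/2 + (½)*5 = -3/2 + 5/2 = 1)
C(20) + m(66) = 1 + 4*66² = 1 + 4*4356 = 1 + 17424 = 17425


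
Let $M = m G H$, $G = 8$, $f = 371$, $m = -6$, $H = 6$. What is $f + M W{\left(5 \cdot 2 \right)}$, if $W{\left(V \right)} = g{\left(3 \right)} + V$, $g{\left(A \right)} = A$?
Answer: $-3373$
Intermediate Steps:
$W{\left(V \right)} = 3 + V$
$M = -288$ ($M = \left(-6\right) 8 \cdot 6 = \left(-48\right) 6 = -288$)
$f + M W{\left(5 \cdot 2 \right)} = 371 - 288 \left(3 + 5 \cdot 2\right) = 371 - 288 \left(3 + 10\right) = 371 - 3744 = -3373$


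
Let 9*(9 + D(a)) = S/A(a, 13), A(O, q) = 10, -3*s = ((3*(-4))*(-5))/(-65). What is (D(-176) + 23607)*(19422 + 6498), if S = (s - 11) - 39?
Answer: 7951396032/13 ≈ 6.1165e+8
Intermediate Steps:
s = 4/13 (s = -(3*(-4))*(-5)/(3*(-65)) = -(-12*(-5))*(-1)/(3*65) = -20*(-1)/65 = -⅓*(-12/13) = 4/13 ≈ 0.30769)
S = -646/13 (S = (4/13 - 11) - 39 = -139/13 - 39 = -646/13 ≈ -49.692)
D(a) = -5588/585 (D(a) = -9 + (-646/13/10)/9 = -9 + (-646/13*⅒)/9 = -9 + (⅑)*(-323/65) = -9 - 323/585 = -5588/585)
(D(-176) + 23607)*(19422 + 6498) = (-5588/585 + 23607)*(19422 + 6498) = (13804507/585)*25920 = 7951396032/13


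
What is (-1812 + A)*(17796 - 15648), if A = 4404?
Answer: 5567616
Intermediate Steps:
(-1812 + A)*(17796 - 15648) = (-1812 + 4404)*(17796 - 15648) = 2592*2148 = 5567616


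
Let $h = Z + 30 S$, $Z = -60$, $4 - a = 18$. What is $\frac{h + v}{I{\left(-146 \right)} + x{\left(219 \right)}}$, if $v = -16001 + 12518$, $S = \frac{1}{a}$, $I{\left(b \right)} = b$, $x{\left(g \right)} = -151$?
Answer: $\frac{752}{63} \approx 11.937$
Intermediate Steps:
$a = -14$ ($a = 4 - 18 = -14$)
$S = - \frac{1}{14}$ ($S = \frac{1}{-14} = - \frac{1}{14} \approx -0.071429$)
$h = - \frac{435}{7}$ ($h = -60 + 30 \left(- \frac{1}{14}\right) = -60 - \frac{15}{7} = - \frac{435}{7} \approx -62.143$)
$v = -3483$
$\frac{h + v}{I{\left(-146 \right)} + x{\left(219 \right)}} = \frac{- \frac{435}{7} - 3483}{-146 - 151} = - \frac{24816}{7 \left(-297\right)} = \left(- \frac{24816}{7}\right) \left(- \frac{1}{297}\right) = \frac{752}{63}$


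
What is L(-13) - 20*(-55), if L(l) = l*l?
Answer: 1269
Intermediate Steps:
L(l) = l²
L(-13) - 20*(-55) = (-13)² - 20*(-55) = 169 + 1100 = 1269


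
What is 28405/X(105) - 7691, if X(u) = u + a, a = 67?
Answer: -1294447/172 ≈ -7525.9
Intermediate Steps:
X(u) = 67 + u (X(u) = u + 67 = 67 + u)
28405/X(105) - 7691 = 28405/(67 + 105) - 7691 = 28405/172 - 7691 = -1294447/172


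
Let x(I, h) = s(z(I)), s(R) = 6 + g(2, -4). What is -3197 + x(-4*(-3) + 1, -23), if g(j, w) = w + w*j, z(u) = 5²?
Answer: -3203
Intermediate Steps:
z(u) = 25
g(j, w) = w + j*w
s(R) = -6 (s(R) = 6 - 4*(1 + 2) = 6 - 4*3 = 6 - 12 = -6)
x(I, h) = -6
-3197 + x(-4*(-3) + 1, -23) = -3197 - 6 = -3203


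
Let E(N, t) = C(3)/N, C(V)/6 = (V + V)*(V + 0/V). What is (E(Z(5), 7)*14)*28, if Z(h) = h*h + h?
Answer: 7056/5 ≈ 1411.2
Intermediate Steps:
Z(h) = h + h² (Z(h) = h² + h = h + h²)
C(V) = 12*V² (C(V) = 6*((V + V)*(V + 0/V)) = 6*((2*V)*(V + 0)) = 6*((2*V)*V) = 6*(2*V²) = 12*V²)
E(N, t) = 108/N (E(N, t) = (12*3²)/N = (12*9)/N = 108/N)
(E(Z(5), 7)*14)*28 = ((108/((5*(1 + 5))))*14)*28 = ((108/((5*6)))*14)*28 = ((108/30)*14)*28 = ((108*(1/30))*14)*28 = ((18/5)*14)*28 = (252/5)*28 = 7056/5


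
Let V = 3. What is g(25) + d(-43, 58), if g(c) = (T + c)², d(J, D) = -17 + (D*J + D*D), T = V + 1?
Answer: 1694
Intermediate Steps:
T = 4 (T = 3 + 1 = 4)
d(J, D) = -17 + D² + D*J (d(J, D) = -17 + (D*J + D²) = -17 + (D² + D*J) = -17 + D² + D*J)
g(c) = (4 + c)²
g(25) + d(-43, 58) = (4 + 25)² + (-17 + 58² + 58*(-43)) = 29² + (-17 + 3364 - 2494) = 841 + 853 = 1694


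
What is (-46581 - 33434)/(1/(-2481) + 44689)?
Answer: -198517215/110873408 ≈ -1.7905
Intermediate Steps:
(-46581 - 33434)/(1/(-2481) + 44689) = -80015/(-1/2481 + 44689) = -80015/110873408/2481 = -80015*2481/110873408 = -198517215/110873408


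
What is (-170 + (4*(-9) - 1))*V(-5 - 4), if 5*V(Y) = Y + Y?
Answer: 3726/5 ≈ 745.20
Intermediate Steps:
V(Y) = 2*Y/5 (V(Y) = (Y + Y)/5 = (2*Y)/5 = 2*Y/5)
(-170 + (4*(-9) - 1))*V(-5 - 4) = (-170 + (4*(-9) - 1))*(2*(-5 - 4)/5) = (-170 + (-36 - 1))*((⅖)*(-9)) = (-170 - 37)*(-18/5) = -207*(-18/5) = 3726/5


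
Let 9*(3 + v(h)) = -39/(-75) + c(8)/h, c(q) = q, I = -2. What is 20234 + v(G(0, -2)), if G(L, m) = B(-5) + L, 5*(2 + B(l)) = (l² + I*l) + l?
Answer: 505782/25 ≈ 20231.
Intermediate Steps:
B(l) = -2 - l/5 + l²/5 (B(l) = -2 + ((l² - 2*l) + l)/5 = -2 + (l² - l)/5 = -2 + (-l/5 + l²/5) = -2 - l/5 + l²/5)
G(L, m) = 4 + L (G(L, m) = (-2 - ⅕*(-5) + (⅕)*(-5)²) + L = (-2 + 1 + (⅕)*25) + L = (-2 + 1 + 5) + L = 4 + L)
v(h) = -662/225 + 8/(9*h) (v(h) = -3 + (-39/(-75) + 8/h)/9 = -3 + (-39*(-1/75) + 8/h)/9 = -3 + (13/25 + 8/h)/9 = -3 + (13/225 + 8/(9*h)) = -662/225 + 8/(9*h))
20234 + v(G(0, -2)) = 20234 + 2*(100 - 331*(4 + 0))/(225*(4 + 0)) = 20234 + (2/225)*(100 - 331*4)/4 = 20234 + (2/225)*(¼)*(100 - 1324) = 20234 + (2/225)*(¼)*(-1224) = 20234 - 68/25 = 505782/25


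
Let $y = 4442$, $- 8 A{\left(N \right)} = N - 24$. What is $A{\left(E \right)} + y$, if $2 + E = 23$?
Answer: $\frac{35539}{8} \approx 4442.4$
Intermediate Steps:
$E = 21$ ($E = -2 + 23 = 21$)
$A{\left(N \right)} = 3 - \frac{N}{8}$ ($A{\left(N \right)} = - \frac{N - 24}{8} = - \frac{-24 + N}{8} = 3 - \frac{N}{8}$)
$A{\left(E \right)} + y = \left(3 - \frac{21}{8}\right) + 4442 = \frac{3}{8} + 4442 = \frac{35539}{8}$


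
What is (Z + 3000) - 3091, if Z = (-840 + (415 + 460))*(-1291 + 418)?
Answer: -30646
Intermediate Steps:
Z = -30555 (Z = (-840 + 875)*(-873) = 35*(-873) = -30555)
(Z + 3000) - 3091 = (-30555 + 3000) - 3091 = -27555 - 3091 = -30646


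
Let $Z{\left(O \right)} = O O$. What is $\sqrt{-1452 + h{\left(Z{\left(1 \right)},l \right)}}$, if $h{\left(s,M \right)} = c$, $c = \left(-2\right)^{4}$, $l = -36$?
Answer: $2 i \sqrt{359} \approx 37.895 i$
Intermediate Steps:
$Z{\left(O \right)} = O^{2}$
$c = 16$
$h{\left(s,M \right)} = 16$
$\sqrt{-1452 + h{\left(Z{\left(1 \right)},l \right)}} = \sqrt{-1452 + 16} = \sqrt{-1436} = 2 i \sqrt{359}$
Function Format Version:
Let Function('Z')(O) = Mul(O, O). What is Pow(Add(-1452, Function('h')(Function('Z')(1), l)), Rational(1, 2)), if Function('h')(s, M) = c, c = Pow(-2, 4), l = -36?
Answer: Mul(2, I, Pow(359, Rational(1, 2))) ≈ Mul(37.895, I)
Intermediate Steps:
Function('Z')(O) = Pow(O, 2)
c = 16
Function('h')(s, M) = 16
Pow(Add(-1452, Function('h')(Function('Z')(1), l)), Rational(1, 2)) = Pow(Add(-1452, 16), Rational(1, 2)) = Pow(-1436, Rational(1, 2)) = Mul(2, I, Pow(359, Rational(1, 2)))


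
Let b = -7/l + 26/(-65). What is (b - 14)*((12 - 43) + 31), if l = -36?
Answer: 0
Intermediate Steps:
b = -37/180 (b = -7/(-36) + 26/(-65) = -7*(-1/36) + 26*(-1/65) = 7/36 - ⅖ = -37/180 ≈ -0.20556)
(b - 14)*((12 - 43) + 31) = (-37/180 - 14)*((12 - 43) + 31) = -2557*(-31 + 31)/180 = -2557/180*0 = 0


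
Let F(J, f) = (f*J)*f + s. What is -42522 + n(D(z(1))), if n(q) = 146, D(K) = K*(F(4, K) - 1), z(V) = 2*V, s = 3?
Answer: -42376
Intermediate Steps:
F(J, f) = 3 + J*f**2 (F(J, f) = (f*J)*f + 3 = (J*f)*f + 3 = J*f**2 + 3 = 3 + J*f**2)
D(K) = K*(2 + 4*K**2) (D(K) = K*((3 + 4*K**2) - 1) = K*(2 + 4*K**2))
-42522 + n(D(z(1))) = -42522 + 146 = -42376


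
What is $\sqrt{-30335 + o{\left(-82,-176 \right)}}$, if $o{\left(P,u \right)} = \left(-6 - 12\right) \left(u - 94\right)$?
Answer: $5 i \sqrt{1019} \approx 159.61 i$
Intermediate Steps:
$o{\left(P,u \right)} = 1692 - 18 u$ ($o{\left(P,u \right)} = - 18 \left(-94 + u\right) = 1692 - 18 u$)
$\sqrt{-30335 + o{\left(-82,-176 \right)}} = \sqrt{-30335 + \left(1692 - -3168\right)} = \sqrt{-30335 + \left(1692 + 3168\right)} = \sqrt{-30335 + 4860} = \sqrt{-25475} = 5 i \sqrt{1019}$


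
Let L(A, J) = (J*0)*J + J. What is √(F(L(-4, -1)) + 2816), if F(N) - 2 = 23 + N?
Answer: 2*√710 ≈ 53.292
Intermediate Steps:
L(A, J) = J (L(A, J) = 0*J + J = 0 + J = J)
F(N) = 25 + N (F(N) = 2 + (23 + N) = 25 + N)
√(F(L(-4, -1)) + 2816) = √((25 - 1) + 2816) = √(24 + 2816) = √2840 = 2*√710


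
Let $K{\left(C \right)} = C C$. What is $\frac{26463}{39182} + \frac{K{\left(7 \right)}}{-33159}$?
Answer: $\frac{125080957}{185605134} \approx 0.67391$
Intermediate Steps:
$K{\left(C \right)} = C^{2}$
$\frac{26463}{39182} + \frac{K{\left(7 \right)}}{-33159} = \frac{26463}{39182} + \frac{7^{2}}{-33159} = 26463 \cdot \frac{1}{39182} + 49 \left(- \frac{1}{33159}\right) = \frac{26463}{39182} - \frac{7}{4737} = \frac{125080957}{185605134}$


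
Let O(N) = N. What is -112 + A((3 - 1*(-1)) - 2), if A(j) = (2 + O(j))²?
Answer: -96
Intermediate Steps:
A(j) = (2 + j)²
-112 + A((3 - 1*(-1)) - 2) = -112 + (2 + ((3 - 1*(-1)) - 2))² = -112 + (2 + ((3 + 1) - 2))² = -112 + (2 + (4 - 2))² = -112 + (2 + 2)² = -112 + 4² = -112 + 16 = -96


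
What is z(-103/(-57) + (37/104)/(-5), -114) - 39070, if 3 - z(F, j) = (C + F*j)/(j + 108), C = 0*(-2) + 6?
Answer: -60994411/1560 ≈ -39099.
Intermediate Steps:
C = 6 (C = 0 + 6 = 6)
z(F, j) = 3 - (6 + F*j)/(108 + j) (z(F, j) = 3 - (6 + F*j)/(j + 108) = 3 - (6 + F*j)/(108 + j))
z(-103/(-57) + (37/104)/(-5), -114) - 39070 = (318 + 3*(-114) - 1*(-103/(-57) + (37/104)/(-5))*(-114))/(108 - 114) - 39070 = (318 - 342 - 1*(-103*(-1/57) + (37*(1/104))*(-⅕))*(-114))/(-6) - 39070 = -(318 - 342 - 1*(103/57 + (37/104)*(-⅕))*(-114))/6 - 39070 = -(318 - 342 - 1*(103/57 - 37/520)*(-114))/6 - 39070 = -(318 - 342 - 1*51451/29640*(-114))/6 - 39070 = -(318 - 342 + 51451/260)/6 - 39070 = -⅙*45211/260 - 39070 = -45211/1560 - 39070 = -60994411/1560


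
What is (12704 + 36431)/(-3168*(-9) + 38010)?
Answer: 49135/66522 ≈ 0.73863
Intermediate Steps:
(12704 + 36431)/(-3168*(-9) + 38010) = 49135/(28512 + 38010) = 49135/66522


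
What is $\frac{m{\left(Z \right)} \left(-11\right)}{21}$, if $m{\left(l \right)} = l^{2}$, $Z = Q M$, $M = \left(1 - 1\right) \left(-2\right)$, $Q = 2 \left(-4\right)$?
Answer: $0$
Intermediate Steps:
$Q = -8$
$M = 0$ ($M = 0 \left(-2\right) = 0$)
$Z = 0$ ($Z = \left(-8\right) 0 = 0$)
$\frac{m{\left(Z \right)} \left(-11\right)}{21} = \frac{0^{2} \left(-11\right)}{21} = 0 \left(-11\right) \frac{1}{21} = 0 \cdot \frac{1}{21} = 0$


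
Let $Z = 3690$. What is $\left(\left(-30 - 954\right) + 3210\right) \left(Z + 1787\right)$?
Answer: $12191802$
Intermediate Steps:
$\left(\left(-30 - 954\right) + 3210\right) \left(Z + 1787\right) = \left(\left(-30 - 954\right) + 3210\right) \left(3690 + 1787\right) = \left(\left(-30 - 954\right) + 3210\right) 5477 = \left(-984 + 3210\right) 5477 = 2226 \cdot 5477 = 12191802$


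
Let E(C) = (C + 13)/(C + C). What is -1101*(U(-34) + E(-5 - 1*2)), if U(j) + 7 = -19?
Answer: 203685/7 ≈ 29098.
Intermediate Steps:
U(j) = -26 (U(j) = -7 - 19 = -26)
E(C) = (13 + C)/(2*C) (E(C) = (13 + C)/((2*C)) = (13 + C)*(1/(2*C)) = (13 + C)/(2*C))
-1101*(U(-34) + E(-5 - 1*2)) = -1101*(-26 + (13 + (-5 - 1*2))/(2*(-5 - 1*2))) = -1101*(-26 + (13 + (-5 - 2))/(2*(-5 - 2))) = -1101*(-26 + (1/2)*(13 - 7)/(-7)) = -1101*(-26 + (1/2)*(-1/7)*6) = -1101*(-26 - 3/7) = -1101*(-185/7) = 203685/7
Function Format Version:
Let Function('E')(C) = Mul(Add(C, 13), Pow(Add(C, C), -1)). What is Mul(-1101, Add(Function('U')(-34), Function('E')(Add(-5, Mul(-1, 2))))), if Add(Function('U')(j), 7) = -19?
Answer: Rational(203685, 7) ≈ 29098.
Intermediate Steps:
Function('U')(j) = -26 (Function('U')(j) = Add(-7, -19) = -26)
Function('E')(C) = Mul(Rational(1, 2), Pow(C, -1), Add(13, C)) (Function('E')(C) = Mul(Add(13, C), Pow(Mul(2, C), -1)) = Mul(Add(13, C), Mul(Rational(1, 2), Pow(C, -1))) = Mul(Rational(1, 2), Pow(C, -1), Add(13, C)))
Mul(-1101, Add(Function('U')(-34), Function('E')(Add(-5, Mul(-1, 2))))) = Mul(-1101, Add(-26, Mul(Rational(1, 2), Pow(Add(-5, Mul(-1, 2)), -1), Add(13, Add(-5, Mul(-1, 2)))))) = Mul(-1101, Add(-26, Mul(Rational(1, 2), Pow(Add(-5, -2), -1), Add(13, Add(-5, -2))))) = Mul(-1101, Add(-26, Mul(Rational(1, 2), Pow(-7, -1), Add(13, -7)))) = Mul(-1101, Add(-26, Mul(Rational(1, 2), Rational(-1, 7), 6))) = Mul(-1101, Add(-26, Rational(-3, 7))) = Mul(-1101, Rational(-185, 7)) = Rational(203685, 7)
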